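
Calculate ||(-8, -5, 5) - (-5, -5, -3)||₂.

√(Σ(x_i - y_i)²) = √((-8 - (-5))² + (-5 - (-5))² + (5 - (-3))²)
= √((-3)² + 0² + 8²) = √(9 + 0 + 64) = √73 ≈ 8.544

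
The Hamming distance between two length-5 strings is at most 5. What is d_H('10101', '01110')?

Differing positions: 1, 2, 4, 5. Hamming distance = 4. The maximum possible Hamming distance for length-5 strings is 5, so d_H/5 = 4/5 = 0.8.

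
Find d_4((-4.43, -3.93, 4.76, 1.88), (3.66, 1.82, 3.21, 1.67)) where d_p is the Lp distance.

(Σ|x_i - y_i|^4)^(1/4) = (|-4.43 - 3.66|^4 + |-3.93 - 1.82|^4 + |4.76 - 3.21|^4 + |1.88 - 1.67|^4)^(1/4)
= (8.09^4 + 5.75^4 + 1.55^4 + 0.21^4)^(1/4) ≈ (4283.4538 + 1093.1289 + 5.772 + 0.0019)^(1/4) = (5382.3566)^(1/4) ≈ 8.5653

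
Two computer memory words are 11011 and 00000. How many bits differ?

Differing positions: 1, 2, 4, 5. Hamming distance = 4.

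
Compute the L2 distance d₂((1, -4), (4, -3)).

√(Σ(x_i - y_i)²) = √((1 - 4)² + (-4 - (-3))²)
= √((-3)² + (-1)²) = √(9 + 1) = √10 ≈ 3.1623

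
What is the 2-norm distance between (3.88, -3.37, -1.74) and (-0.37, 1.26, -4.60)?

(Σ|x_i - y_i|^2)^(1/2) = (|3.88 - (-0.37)|^2 + |-3.37 - 1.26|^2 + |-1.74 - (-4.6)|^2)^(1/2)
= (4.25^2 + 4.63^2 + 2.86^2)^(1/2) = (18.0625 + 21.4369 + 8.1796)^(1/2) = (47.679)^(1/2) ≈ 6.905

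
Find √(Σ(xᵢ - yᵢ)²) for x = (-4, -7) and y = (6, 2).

√(Σ(x_i - y_i)²) = √((-4 - 6)² + (-7 - 2)²)
= √((-10)² + (-9)²) = √(100 + 81) = √181 ≈ 13.4536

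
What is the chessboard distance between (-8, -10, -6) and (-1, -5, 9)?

max(|x_i - y_i|) = max(|-8 - (-1)|, |-10 - (-5)|, |-6 - 9|) = max(7, 5, 15) = 15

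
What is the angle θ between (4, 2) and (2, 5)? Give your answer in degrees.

With u = (4, 2), v = (2, 5):
u·v = 4·2 + 2·5 = 8 + 10 = 18.
|u| = √(4² + 2²) = √20, |v| = √(2² + 5²) = √29, so |u||v| = √(20·29) = √580.
cos θ = (u·v)/(|u||v|) = 18/√580 ≈ 0.747409
θ = arccos(0.747409) ≈ 41.63°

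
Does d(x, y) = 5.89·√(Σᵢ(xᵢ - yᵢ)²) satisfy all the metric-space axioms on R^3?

Yes. The L2 (Euclidean) norm induces a metric on R^3, and multiplying a metric by a positive constant 5.89 > 0 preserves all four axioms: non-negativity (5.89·||x-y|| ≥ 0), identity (5.89·||x-y|| = 0 ⟺ ||x-y|| = 0 ⟺ x = y), symmetry (||x-y|| = ||y-x||), and the triangle inequality (5.89·||x-z|| ≤ 5.89·||x-y|| + 5.89·||y-z||). So d is a metric.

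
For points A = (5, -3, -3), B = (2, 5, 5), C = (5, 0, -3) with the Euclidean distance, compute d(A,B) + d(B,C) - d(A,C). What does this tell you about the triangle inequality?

d(A,B) = √(3² + 8² + 8²) = √137 ≈ 11.7047, d(B,C) = √(3² + 5² + 8²) = √98 ≈ 9.8995, d(A,C) = √(0² + 3² + 0²) = √9 = 3.
d(A,B) + d(B,C) - d(A,C) = 11.7047 + 9.8995 - 3 = 21.6042 - 3 = 18.6042 (to 4 decimal places). This is ≥ 0, so the triangle inequality holds for these points.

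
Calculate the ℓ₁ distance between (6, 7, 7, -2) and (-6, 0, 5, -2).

Σ|x_i - y_i| = |6 - (-6)| + |7 - 0| + |7 - 5| + |-2 - (-2)| = 12 + 7 + 2 + 0 = 21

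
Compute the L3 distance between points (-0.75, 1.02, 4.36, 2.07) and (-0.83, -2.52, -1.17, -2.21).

(Σ|x_i - y_i|^3)^(1/3) = (|-0.75 - (-0.83)|^3 + |1.02 - (-2.52)|^3 + |4.36 - (-1.17)|^3 + |2.07 - (-2.21)|^3)^(1/3)
= (0.08^3 + 3.54^3 + 5.53^3 + 4.28^3)^(1/3) ≈ (0.0005 + 44.3619 + 169.1124 + 78.4028)^(1/3) = (291.8776)^(1/3) ≈ 6.6334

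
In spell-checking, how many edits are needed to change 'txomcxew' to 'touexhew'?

Let D[i][j] be the edit distance between the first i characters of 'txomcxew' and the first j characters of 'touexhew', with D[i][0] = i, D[0][j] = j, and D[i][j] = D[i-1][j-1] if the characters match, else 1 + min(D[i-1][j], D[i][j-1], D[i-1][j-1]). Filling the table (rows: prefixes of 'txomcxew', columns: prefixes of 'touexhew'):
     ε  t  o  u  e  x  h  e  w
  ε  0  1  2  3  4  5  6  7  8
  t  1  0  1  2  3  4  5  6  7
  x  2  1  1  2  3  3  4  5  6
  o  3  2  1  2  3  4  4  5  6
  m  4  3  2  2  3  4  5  5  6
  c  5  4  3  3  3  4  5  6  6
  x  6  5  4  4  4  3  4  5  6
  e  7  6  5  5  4  4  4  4  5
  w  8  7  6  6  5  5  5  5  4
The bottom-right entry gives D[8][8] = 4, so no sequence of fewer than 4 edits works. Backtracking through the table gives one optimal edit sequence (4 edits):
  txomcxew → tomcxew (del x @2)
  tomcxew → toucxew (sub m→u @3)
  toucxew → touexew (sub c→e @4)
  touexew → touexhew (ins h @6)
Edit distance = 4.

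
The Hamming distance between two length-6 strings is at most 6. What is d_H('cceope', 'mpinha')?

Differing positions: 1, 2, 3, 4, 5, 6. Hamming distance = 6. The maximum possible Hamming distance for length-6 strings is 6, so d_H/6 = 6/6 = 1.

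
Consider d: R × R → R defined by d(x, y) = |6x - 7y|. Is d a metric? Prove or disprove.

No. d fails symmetry: d(4, 6) = |6·4 - 7·6| = |-18| = 18, but d(6, 4) = |6·6 - 7·4| = |8| = 8. Since 18 ≠ 8, d(x,y) ≠ d(y,x) in general.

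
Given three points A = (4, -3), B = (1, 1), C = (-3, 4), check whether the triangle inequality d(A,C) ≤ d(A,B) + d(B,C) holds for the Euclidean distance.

d(A,B) = √(3² + 4²) = √25 = 5, d(B,C) = √(4² + 3²) = √25 = 5, d(A,C) = √(7² + 7²) = √98 ≈ 9.8995.
d(A,C) ≈ 9.8995 ≤ 5 + 5 = 10. Triangle inequality is satisfied.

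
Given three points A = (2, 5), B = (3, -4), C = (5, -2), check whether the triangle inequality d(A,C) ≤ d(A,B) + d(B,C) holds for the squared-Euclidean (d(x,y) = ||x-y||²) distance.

d(A,B) = 1² + 9² = 82, d(B,C) = 2² + 2² = 8, d(A,C) = 3² + 7² = 58.
d(A,C) = 58 ≤ 82 + 8 = 90. Triangle inequality is satisfied.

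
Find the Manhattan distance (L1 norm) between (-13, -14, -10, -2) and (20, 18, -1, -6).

Σ|x_i - y_i| = |-13 - 20| + |-14 - 18| + |-10 - (-1)| + |-2 - (-6)| = 33 + 32 + 9 + 4 = 78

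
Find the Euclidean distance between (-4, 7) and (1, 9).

√(Σ(x_i - y_i)²) = √((-4 - 1)² + (7 - 9)²)
= √((-5)² + (-2)²) = √(25 + 4) = √29 ≈ 5.3852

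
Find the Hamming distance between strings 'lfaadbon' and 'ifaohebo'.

Differing positions: 1, 4, 5, 6, 7, 8. Hamming distance = 6.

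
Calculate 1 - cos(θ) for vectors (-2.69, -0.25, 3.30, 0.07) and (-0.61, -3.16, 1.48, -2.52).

With u = (-2.69, -0.25, 3.30, 0.07), v = (-0.61, -3.16, 1.48, -2.52):
u·v = (-2.69)·(-0.61) + (-0.25)·(-3.16) + 3.3·1.48 + 0.07·(-2.52) = 1.6409 + 0.79 + 4.884 + (-0.1764) = 7.1385.
|u| = √((-2.69)² + (-0.25)² + 3.3² + 0.07²) = √(7.2361 + 0.0625 + 10.89 + 0.0049) = √18.1935, |v| = √((-0.61)² + (-3.16)² + 1.48² + (-2.52)²) = √(0.3721 + 9.9856 + 2.1904 + 6.3504) = √18.8985.
cos θ = (u·v)/(|u||v|) = 7.1385/(√18.1935·√18.8985) ≈ 0.385
Cosine distance = 1 - cos θ ≈ 1 - 0.385 = 0.615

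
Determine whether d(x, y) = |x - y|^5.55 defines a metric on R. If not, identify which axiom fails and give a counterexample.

No. d(x,y) = |x-y|^5.55 fails the triangle inequality since p = 5.55 > 1. Counterexample: x = 2, y = 11, z = 23. d(x,z) = |2 - 23|^5.55 = 21^5.55 ≈ 21793003.358, but d(x,y) + d(y,z) = 9^5.55 + 12^5.55 ≈ 197717.8719 + 976013.704 = 1173731.5759. Since 21793003.358 > 1173731.5759, the triangle inequality is violated.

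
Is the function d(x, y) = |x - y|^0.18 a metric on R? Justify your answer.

Yes. With 0 < p = 0.18 ≤ 1, d(x,y) = |x-y|^0.18 is a metric on R. Non-negativity and symmetry are immediate; |x-y|^0.18 = 0 ⟺ |x-y| = 0 ⟺ x = y. For the triangle inequality, the function t ↦ t^0.18 is subadditive on [0,∞) when p ≤ 1, so |x-z|^0.18 ≤ (|x-y| + |y-z|)^0.18 ≤ |x-y|^0.18 + |y-z|^0.18.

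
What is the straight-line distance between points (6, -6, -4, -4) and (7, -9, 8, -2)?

√(Σ(x_i - y_i)²) = √((6 - 7)² + (-6 - (-9))² + (-4 - 8)² + (-4 - (-2))²)
= √((-1)² + 3² + (-12)² + (-2)²) = √(1 + 9 + 144 + 4) = √158 ≈ 12.5698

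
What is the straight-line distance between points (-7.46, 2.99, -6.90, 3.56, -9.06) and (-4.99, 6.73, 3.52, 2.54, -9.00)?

√(Σ(x_i - y_i)²) = √((-7.46 - (-4.99))² + (2.99 - 6.73)² + (-6.9 - 3.52)² + (3.56 - 2.54)² + (-9.06 - (-9))²)
= √((-2.47)² + (-3.74)² + (-10.42)² + 1.02² + (-0.06)²) = √(6.1009 + 13.9876 + 108.5764 + 1.0404 + 0.0036) = √129.7089 ≈ 11.389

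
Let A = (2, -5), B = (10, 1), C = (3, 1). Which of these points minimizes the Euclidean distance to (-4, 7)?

Distances: d(A) ≈ 13.4164, d(B) ≈ 15.2315, d(C) ≈ 9.2195. Nearest: C = (3, 1) with distance 9.2195.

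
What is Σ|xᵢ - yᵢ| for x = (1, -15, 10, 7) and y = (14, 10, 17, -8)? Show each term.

Σ|x_i - y_i| = |1 - 14| + |-15 - 10| + |10 - 17| + |7 - (-8)| = 13 + 25 + 7 + 15 = 60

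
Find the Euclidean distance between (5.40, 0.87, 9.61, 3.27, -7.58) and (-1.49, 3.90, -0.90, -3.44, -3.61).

√(Σ(x_i - y_i)²) = √((5.4 - (-1.49))² + (0.87 - 3.9)² + (9.61 - (-0.9))² + (3.27 - (-3.44))² + (-7.58 - (-3.61))²)
= √(6.89² + (-3.03)² + 10.51² + 6.71² + (-3.97)²) = √(47.4721 + 9.1809 + 110.4601 + 45.0241 + 15.7609) = √227.8981 ≈ 15.0963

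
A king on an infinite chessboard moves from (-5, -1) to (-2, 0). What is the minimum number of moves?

max(|x_i - y_i|) = max(|-5 - (-2)|, |-1 - 0|) = max(3, 1) = 3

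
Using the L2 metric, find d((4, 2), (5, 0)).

√(Σ(x_i - y_i)²) = √((4 - 5)² + (2 - 0)²)
= √((-1)² + 2²) = √(1 + 4) = √5 ≈ 2.2361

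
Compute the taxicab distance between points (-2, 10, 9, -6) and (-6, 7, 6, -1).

Σ|x_i - y_i| = |-2 - (-6)| + |10 - 7| + |9 - 6| + |-6 - (-1)| = 4 + 3 + 3 + 5 = 15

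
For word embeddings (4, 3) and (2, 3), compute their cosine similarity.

With u = (4, 3), v = (2, 3):
u·v = 4·2 + 3·3 = 8 + 9 = 17.
|u| = √(4² + 3²) = √25, |v| = √(2² + 3²) = √13, so |u||v| = √(25·13) = √325.
cos θ = (u·v)/(|u||v|) = 17/√325 ≈ 0.943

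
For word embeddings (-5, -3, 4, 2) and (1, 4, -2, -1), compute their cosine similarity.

With u = (-5, -3, 4, 2), v = (1, 4, -2, -1):
u·v = (-5)·1 + (-3)·4 + 4·(-2) + 2·(-1) = (-5) + (-12) + (-8) + (-2) = -27.
|u| = √((-5)² + (-3)² + 4² + 2²) = √54, |v| = √(1² + 4² + (-2)² + (-1)²) = √22, so |u||v| = √(54·22) = √1188.
cos θ = (u·v)/(|u||v|) = -27/√1188 ≈ -0.7833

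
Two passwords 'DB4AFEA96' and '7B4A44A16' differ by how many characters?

Differing positions: 1, 5, 6, 8. Hamming distance = 4.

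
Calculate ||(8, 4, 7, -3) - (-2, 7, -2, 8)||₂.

√(Σ(x_i - y_i)²) = √((8 - (-2))² + (4 - 7)² + (7 - (-2))² + (-3 - 8)²)
= √(10² + (-3)² + 9² + (-11)²) = √(100 + 9 + 81 + 121) = √311 ≈ 17.6352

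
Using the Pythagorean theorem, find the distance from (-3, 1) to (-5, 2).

√(Σ(x_i - y_i)²) = √((-3 - (-5))² + (1 - 2)²)
= √(2² + (-1)²) = √(4 + 1) = √5 ≈ 2.2361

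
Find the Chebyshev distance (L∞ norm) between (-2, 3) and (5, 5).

max(|x_i - y_i|) = max(|-2 - 5|, |3 - 5|) = max(7, 2) = 7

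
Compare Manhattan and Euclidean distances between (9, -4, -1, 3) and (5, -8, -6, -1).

L1 = |9 - 5| + |-4 - (-8)| + |-1 - (-6)| + |3 - (-1)| = 4 + 4 + 5 + 4 = 17
L2 = √(4² + 4² + 5² + 4²) = √73 ≈ 8.544
L1 ≥ L2 always (equality iff movement is along one axis); L1 > L2 here.
Ratio L1/L2 = 17/√73 ≈ 1.9897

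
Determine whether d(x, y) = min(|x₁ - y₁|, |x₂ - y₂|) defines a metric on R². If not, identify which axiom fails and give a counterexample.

No. d fails identity of indiscernibles: take x = (-3, 0) and y = (-3, 5). Then d(x,y) = min(|-3 - (-3)|, |0 - 5|) = min(0, 5) = 0, yet x ≠ y.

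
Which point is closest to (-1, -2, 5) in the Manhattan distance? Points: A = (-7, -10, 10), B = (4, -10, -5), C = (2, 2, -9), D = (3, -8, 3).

Distances: d(A) = 19, d(B) = 23, d(C) = 21, d(D) = 12. Nearest: D = (3, -8, 3) with distance 12.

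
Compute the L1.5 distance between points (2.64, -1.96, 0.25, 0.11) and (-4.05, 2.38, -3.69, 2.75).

(Σ|x_i - y_i|^1.5)^(1/1.5) = (|2.64 - (-4.05)|^1.5 + |-1.96 - 2.38|^1.5 + |0.25 - (-3.69)|^1.5 + |0.11 - 2.75|^1.5)^(1/1.5)
= (6.69^1.5 + 4.34^1.5 + 3.94^1.5 + 2.64^1.5)^(1/1.5) ≈ (17.3037 + 9.0414 + 7.8207 + 4.2895)^(1/1.5) = (38.4553)^(1/1.5) ≈ 11.393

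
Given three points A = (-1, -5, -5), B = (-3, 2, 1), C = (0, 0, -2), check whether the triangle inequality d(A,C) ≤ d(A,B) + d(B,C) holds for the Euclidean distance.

d(A,B) = √(2² + 7² + 6²) = √89 ≈ 9.434, d(B,C) = √(3² + 2² + 3²) = √22 ≈ 4.6904, d(A,C) = √(1² + 5² + 3²) = √35 ≈ 5.9161.
d(A,C) ≈ 5.9161 ≤ 9.434 + 4.6904 = 14.1244. Triangle inequality is satisfied.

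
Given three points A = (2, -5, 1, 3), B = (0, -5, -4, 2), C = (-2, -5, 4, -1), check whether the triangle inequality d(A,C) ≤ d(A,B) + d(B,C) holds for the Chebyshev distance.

d(A,B) = max(2, 0, 5, 1) = 5, d(B,C) = max(2, 0, 8, 3) = 8, d(A,C) = max(4, 0, 3, 4) = 4.
d(A,C) = 4 ≤ 5 + 8 = 13. Triangle inequality is satisfied.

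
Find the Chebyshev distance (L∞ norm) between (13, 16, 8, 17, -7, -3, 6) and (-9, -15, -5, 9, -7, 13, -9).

max(|x_i - y_i|) = max(|13 - (-9)|, |16 - (-15)|, |8 - (-5)|, |17 - 9|, |-7 - (-7)|, |-3 - 13|, |6 - (-9)|) = max(22, 31, 13, 8, 0, 16, 15) = 31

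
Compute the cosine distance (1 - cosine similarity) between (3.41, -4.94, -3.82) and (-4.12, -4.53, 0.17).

With u = (3.41, -4.94, -3.82), v = (-4.12, -4.53, 0.17):
u·v = 3.41·(-4.12) + (-4.94)·(-4.53) + (-3.82)·0.17 = (-14.0492) + 22.3782 + (-0.6494) = 7.6796.
|u| = √(3.41² + (-4.94)² + (-3.82)²) = √(11.6281 + 24.4036 + 14.5924) = √50.6241, |v| = √((-4.12)² + (-4.53)² + 0.17²) = √(16.9744 + 20.5209 + 0.0289) = √37.5242.
cos θ = (u·v)/(|u||v|) = 7.6796/(√50.6241·√37.5242) ≈ 0.1762
Cosine distance = 1 - cos θ ≈ 1 - 0.1762 = 0.8238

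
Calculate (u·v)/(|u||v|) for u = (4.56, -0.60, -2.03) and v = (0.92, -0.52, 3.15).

With u = (4.56, -0.60, -2.03), v = (0.92, -0.52, 3.15):
u·v = 4.56·0.92 + (-0.6)·(-0.52) + (-2.03)·3.15 = 4.1952 + 0.312 + (-6.3945) = -1.8873.
|u| = √(4.56² + (-0.6)² + (-2.03)²) = √(20.7936 + 0.36 + 4.1209) = √25.2745, |v| = √(0.92² + (-0.52)² + 3.15²) = √(0.8464 + 0.2704 + 9.9225) = √11.0393.
cos θ = (u·v)/(|u||v|) = -1.8873/(√25.2745·√11.0393) ≈ -0.113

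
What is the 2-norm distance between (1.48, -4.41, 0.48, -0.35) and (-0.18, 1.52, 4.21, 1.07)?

(Σ|x_i - y_i|^2)^(1/2) = (|1.48 - (-0.18)|^2 + |-4.41 - 1.52|^2 + |0.48 - 4.21|^2 + |-0.35 - 1.07|^2)^(1/2)
= (1.66^2 + 5.93^2 + 3.73^2 + 1.42^2)^(1/2) = (2.7556 + 35.1649 + 13.9129 + 2.0164)^(1/2) = (53.8498)^(1/2) ≈ 7.3382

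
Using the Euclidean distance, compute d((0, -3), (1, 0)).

(Σ|x_i - y_i|^2)^(1/2) = (|0 - 1|^2 + |-3 - 0|^2)^(1/2)
= (1^2 + 3^2)^(1/2) = (1 + 9)^(1/2) = (10)^(1/2) ≈ 3.1623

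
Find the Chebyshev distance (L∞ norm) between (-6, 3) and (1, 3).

max(|x_i - y_i|) = max(|-6 - 1|, |3 - 3|) = max(7, 0) = 7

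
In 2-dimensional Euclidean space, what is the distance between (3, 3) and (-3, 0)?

√(Σ(x_i - y_i)²) = √((3 - (-3))² + (3 - 0)²)
= √(6² + 3²) = √(36 + 9) = √45 ≈ 6.7082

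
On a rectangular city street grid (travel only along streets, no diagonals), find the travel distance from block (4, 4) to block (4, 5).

Σ|x_i - y_i| = |4 - 4| + |4 - 5| = 0 + 1 = 1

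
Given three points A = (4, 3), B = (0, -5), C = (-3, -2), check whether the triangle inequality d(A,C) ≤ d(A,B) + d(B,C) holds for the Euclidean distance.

d(A,B) = √(4² + 8²) = √80 ≈ 8.9443, d(B,C) = √(3² + 3²) = √18 ≈ 4.2426, d(A,C) = √(7² + 5²) = √74 ≈ 8.6023.
d(A,C) ≈ 8.6023 ≤ 8.9443 + 4.2426 = 13.1869. Triangle inequality is satisfied.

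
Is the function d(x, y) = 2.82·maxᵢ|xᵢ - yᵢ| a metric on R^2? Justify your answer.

Yes. The L∞ (Chebyshev) norm induces a metric on R^2, and multiplying a metric by a positive constant 2.82 > 0 preserves all four axioms: non-negativity (2.82·||x-y|| ≥ 0), identity (2.82·||x-y|| = 0 ⟺ ||x-y|| = 0 ⟺ x = y), symmetry (||x-y|| = ||y-x||), and the triangle inequality (2.82·||x-z|| ≤ 2.82·||x-y|| + 2.82·||y-z||). So d is a metric.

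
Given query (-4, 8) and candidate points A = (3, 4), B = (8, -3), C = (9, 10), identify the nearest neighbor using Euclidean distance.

Distances: d(A) ≈ 8.0623, d(B) ≈ 16.2788, d(C) ≈ 13.1529. Nearest: A = (3, 4) with distance 8.0623.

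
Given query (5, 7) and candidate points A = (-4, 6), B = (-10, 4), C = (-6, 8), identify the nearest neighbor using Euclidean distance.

Distances: d(A) ≈ 9.0554, d(B) ≈ 15.2971, d(C) ≈ 11.0454. Nearest: A = (-4, 6) with distance 9.0554.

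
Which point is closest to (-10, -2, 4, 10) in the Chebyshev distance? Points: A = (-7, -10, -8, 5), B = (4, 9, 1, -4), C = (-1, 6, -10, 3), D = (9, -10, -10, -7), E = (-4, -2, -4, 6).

Distances: d(A) = 12, d(B) = 14, d(C) = 14, d(D) = 19, d(E) = 8. Nearest: E = (-4, -2, -4, 6) with distance 8.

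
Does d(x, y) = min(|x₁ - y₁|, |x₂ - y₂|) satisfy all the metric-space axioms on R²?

No. d fails identity of indiscernibles: take x = (1, 0) and y = (1, 4). Then d(x,y) = min(|1 - 1|, |0 - 4|) = min(0, 4) = 0, yet x ≠ y.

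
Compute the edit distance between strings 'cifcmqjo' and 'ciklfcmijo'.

Let D[i][j] be the edit distance between the first i characters of 'cifcmqjo' and the first j characters of 'ciklfcmijo', with D[i][0] = i, D[0][j] = j, and D[i][j] = D[i-1][j-1] if the characters match, else 1 + min(D[i-1][j], D[i][j-1], D[i-1][j-1]). Filling the table (rows: prefixes of 'cifcmqjo', columns: prefixes of 'ciklfcmijo'):
     ε  c  i  k  l  f  c  m  i  j  o
  ε  0  1  2  3  4  5  6  7  8  9 10
  c  1  0  1  2  3  4  5  6  7  8  9
  i  2  1  0  1  2  3  4  5  6  7  8
  f  3  2  1  1  2  2  3  4  5  6  7
  c  4  3  2  2  2  3  2  3  4  5  6
  m  5  4  3  3  3  3  3  2  3  4  5
  q  6  5  4  4  4  4  4  3  3  4  5
  j  7  6  5  5  5  5  5  4  4  3  4
  o  8  7  6  6  6  6  6  5  5  4  3
The bottom-right entry gives D[8][10] = 3, so no sequence of fewer than 3 edits works. Backtracking through the table gives one optimal edit sequence (3 edits):
  cifcmqjo → cikfcmqjo (ins k @3)
  cikfcmqjo → ciklfcmqjo (ins l @4)
  ciklfcmqjo → ciklfcmijo (sub q→i @8)
Edit distance = 3.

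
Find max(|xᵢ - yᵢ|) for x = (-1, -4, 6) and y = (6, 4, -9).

max(|x_i - y_i|) = max(|-1 - 6|, |-4 - 4|, |6 - (-9)|) = max(7, 8, 15) = 15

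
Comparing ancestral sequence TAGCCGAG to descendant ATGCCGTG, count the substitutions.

Differing positions: 1, 2, 7. Hamming distance = 3.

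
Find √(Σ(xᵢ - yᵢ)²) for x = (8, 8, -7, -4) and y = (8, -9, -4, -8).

√(Σ(x_i - y_i)²) = √((8 - 8)² + (8 - (-9))² + (-7 - (-4))² + (-4 - (-8))²)
= √(0² + 17² + (-3)² + 4²) = √(0 + 289 + 9 + 16) = √314 ≈ 17.72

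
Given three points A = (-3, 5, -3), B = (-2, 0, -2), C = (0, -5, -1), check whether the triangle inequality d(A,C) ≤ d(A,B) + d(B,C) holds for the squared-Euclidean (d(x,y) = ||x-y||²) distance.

d(A,B) = 1² + 5² + 1² = 27, d(B,C) = 2² + 5² + 1² = 30, d(A,C) = 3² + 10² + 2² = 113.
d(A,C) = 113 > 27 + 30 = 57. Triangle inequality is VIOLATED. (Squared-Euclidean is not a metric — this is a counterexample.)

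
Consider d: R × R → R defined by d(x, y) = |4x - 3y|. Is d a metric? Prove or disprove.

No. d fails symmetry: d(1, 4) = |4·1 - 3·4| = |-8| = 8, but d(4, 1) = |4·4 - 3·1| = |13| = 13. Since 8 ≠ 13, d(x,y) ≠ d(y,x) in general.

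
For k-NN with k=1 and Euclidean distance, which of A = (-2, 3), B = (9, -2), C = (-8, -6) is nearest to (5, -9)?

Distances: d(A) ≈ 13.8924, d(B) ≈ 8.0623, d(C) ≈ 13.3417. Nearest: B = (9, -2) with distance 8.0623.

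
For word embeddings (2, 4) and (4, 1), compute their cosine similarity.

With u = (2, 4), v = (4, 1):
u·v = 2·4 + 4·1 = 8 + 4 = 12.
|u| = √(2² + 4²) = √20, |v| = √(4² + 1²) = √17, so |u||v| = √(20·17) = √340.
cos θ = (u·v)/(|u||v|) = 12/√340 ≈ 0.6508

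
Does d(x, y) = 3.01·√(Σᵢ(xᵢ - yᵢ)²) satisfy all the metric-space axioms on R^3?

Yes. The L2 (Euclidean) norm induces a metric on R^3, and multiplying a metric by a positive constant 3.01 > 0 preserves all four axioms: non-negativity (3.01·||x-y|| ≥ 0), identity (3.01·||x-y|| = 0 ⟺ ||x-y|| = 0 ⟺ x = y), symmetry (||x-y|| = ||y-x||), and the triangle inequality (3.01·||x-z|| ≤ 3.01·||x-y|| + 3.01·||y-z||). So d is a metric.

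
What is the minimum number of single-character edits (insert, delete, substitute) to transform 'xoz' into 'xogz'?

Let D[i][j] be the edit distance between the first i characters of 'xoz' and the first j characters of 'xogz', with D[i][0] = i, D[0][j] = j, and D[i][j] = D[i-1][j-1] if the characters match, else 1 + min(D[i-1][j], D[i][j-1], D[i-1][j-1]). Filling the table (rows: prefixes of 'xoz', columns: prefixes of 'xogz'):
     ε  x  o  g  z
  ε  0  1  2  3  4
  x  1  0  1  2  3
  o  2  1  0  1  2
  z  3  2  1  1  1
The bottom-right entry gives D[3][4] = 1, so no sequence of fewer than 1 edit works. Backtracking through the table gives one optimal edit sequence (1 edit):
  xoz → xogz (ins g @3)
Edit distance = 1.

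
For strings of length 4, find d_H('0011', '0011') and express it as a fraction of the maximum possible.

Differing positions: none. Hamming distance = 0. The maximum possible Hamming distance for length-4 strings is 4, so d_H/4 = 0/4 = 0.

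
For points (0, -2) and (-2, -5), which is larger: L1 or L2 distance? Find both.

L1 = |0 - (-2)| + |-2 - (-5)| = 2 + 3 = 5
L2 = √(2² + 3²) = √13 ≈ 3.6056
L1 ≥ L2 always (equality iff movement is along one axis); L1 > L2 here.
Ratio L1/L2 = 5/√13 ≈ 1.3868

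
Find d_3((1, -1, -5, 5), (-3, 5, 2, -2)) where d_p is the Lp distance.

(Σ|x_i - y_i|^3)^(1/3) = (|1 - (-3)|^3 + |-1 - 5|^3 + |-5 - 2|^3 + |5 - (-2)|^3)^(1/3)
= (4^3 + 6^3 + 7^3 + 7^3)^(1/3) = (64 + 216 + 343 + 343)^(1/3) = (966)^(1/3) ≈ 9.8854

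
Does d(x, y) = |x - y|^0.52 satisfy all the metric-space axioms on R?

Yes. With 0 < p = 0.52 ≤ 1, d(x,y) = |x-y|^0.52 is a metric on R. Non-negativity and symmetry are immediate; |x-y|^0.52 = 0 ⟺ |x-y| = 0 ⟺ x = y. For the triangle inequality, the function t ↦ t^0.52 is subadditive on [0,∞) when p ≤ 1, so |x-z|^0.52 ≤ (|x-y| + |y-z|)^0.52 ≤ |x-y|^0.52 + |y-z|^0.52.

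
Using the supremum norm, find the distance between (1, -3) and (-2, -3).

max(|x_i - y_i|) = max(|1 - (-2)|, |-3 - (-3)|) = max(3, 0) = 3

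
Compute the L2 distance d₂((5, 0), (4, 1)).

√(Σ(x_i - y_i)²) = √((5 - 4)² + (0 - 1)²)
= √(1² + (-1)²) = √(1 + 1) = √2 ≈ 1.4142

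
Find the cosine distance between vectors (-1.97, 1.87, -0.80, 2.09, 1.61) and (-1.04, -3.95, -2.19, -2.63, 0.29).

With u = (-1.97, 1.87, -0.80, 2.09, 1.61), v = (-1.04, -3.95, -2.19, -2.63, 0.29):
u·v = (-1.97)·(-1.04) + 1.87·(-3.95) + (-0.8)·(-2.19) + 2.09·(-2.63) + 1.61·0.29 = 2.0488 + (-7.3865) + 1.752 + (-5.4967) + 0.4669 = -8.6155.
|u| = √((-1.97)² + 1.87² + (-0.8)² + 2.09² + 1.61²) = √(3.8809 + 3.4969 + 0.64 + 4.3681 + 2.5921) = √14.978, |v| = √((-1.04)² + (-3.95)² + (-2.19)² + (-2.63)² + 0.29²) = √(1.0816 + 15.6025 + 4.7961 + 6.9169 + 0.0841) = √28.4812.
cos θ = (u·v)/(|u||v|) = -8.6155/(√14.978·√28.4812) ≈ -0.4171
Cosine distance = 1 - cos θ ≈ 1 - (-0.4171) = 1.4171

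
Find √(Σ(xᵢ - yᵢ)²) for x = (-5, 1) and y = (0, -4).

√(Σ(x_i - y_i)²) = √((-5 - 0)² + (1 - (-4))²)
= √((-5)² + 5²) = √(25 + 25) = √50 ≈ 7.0711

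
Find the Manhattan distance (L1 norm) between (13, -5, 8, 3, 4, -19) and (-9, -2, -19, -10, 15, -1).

Σ|x_i - y_i| = |13 - (-9)| + |-5 - (-2)| + |8 - (-19)| + |3 - (-10)| + |4 - 15| + |-19 - (-1)| = 22 + 3 + 27 + 13 + 11 + 18 = 94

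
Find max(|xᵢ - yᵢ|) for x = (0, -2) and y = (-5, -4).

max(|x_i - y_i|) = max(|0 - (-5)|, |-2 - (-4)|) = max(5, 2) = 5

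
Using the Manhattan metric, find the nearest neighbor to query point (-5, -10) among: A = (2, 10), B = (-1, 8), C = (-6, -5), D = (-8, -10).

Distances: d(A) = 27, d(B) = 22, d(C) = 6, d(D) = 3. Nearest: D = (-8, -10) with distance 3.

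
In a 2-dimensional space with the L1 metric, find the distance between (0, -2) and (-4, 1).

Σ|x_i - y_i| = |0 - (-4)| + |-2 - 1| = 4 + 3 = 7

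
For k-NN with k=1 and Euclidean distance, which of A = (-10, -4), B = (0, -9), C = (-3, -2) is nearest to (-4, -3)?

Distances: d(A) ≈ 6.0828, d(B) ≈ 7.2111, d(C) ≈ 1.4142. Nearest: C = (-3, -2) with distance 1.4142.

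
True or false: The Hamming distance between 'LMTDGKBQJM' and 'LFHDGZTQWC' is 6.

Differing positions: 2, 3, 6, 7, 9, 10. Hamming distance = 6, so the claim is true.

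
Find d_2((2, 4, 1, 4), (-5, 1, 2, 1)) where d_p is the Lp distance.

(Σ|x_i - y_i|^2)^(1/2) = (|2 - (-5)|^2 + |4 - 1|^2 + |1 - 2|^2 + |4 - 1|^2)^(1/2)
= (7^2 + 3^2 + 1^2 + 3^2)^(1/2) = (49 + 9 + 1 + 9)^(1/2) = (68)^(1/2) ≈ 8.2462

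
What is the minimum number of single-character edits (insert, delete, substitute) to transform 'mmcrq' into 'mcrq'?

Let D[i][j] be the edit distance between the first i characters of 'mmcrq' and the first j characters of 'mcrq', with D[i][0] = i, D[0][j] = j, and D[i][j] = D[i-1][j-1] if the characters match, else 1 + min(D[i-1][j], D[i][j-1], D[i-1][j-1]). Filling the table (rows: prefixes of 'mmcrq', columns: prefixes of 'mcrq'):
     ε  m  c  r  q
  ε  0  1  2  3  4
  m  1  0  1  2  3
  m  2  1  1  2  3
  c  3  2  1  2  3
  r  4  3  2  1  2
  q  5  4  3  2  1
The bottom-right entry gives D[5][4] = 1, so no sequence of fewer than 1 edit works. Backtracking through the table gives one optimal edit sequence (1 edit):
  mmcrq → mcrq (del m @1)
Edit distance = 1.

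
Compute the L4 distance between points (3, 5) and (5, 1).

(Σ|x_i - y_i|^4)^(1/4) = (|3 - 5|^4 + |5 - 1|^4)^(1/4)
= (2^4 + 4^4)^(1/4) = (16 + 256)^(1/4) = (272)^(1/4) ≈ 4.0611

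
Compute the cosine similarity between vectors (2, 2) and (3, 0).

With u = (2, 2), v = (3, 0):
u·v = 2·3 + 2·0 = 6 + 0 = 6.
|u| = √(2² + 2²) = √8, |v| = √(3² + 0²) = √9, so |u||v| = √(8·9) = √72.
cos θ = (u·v)/(|u||v|) = 6/√72 ≈ 0.7071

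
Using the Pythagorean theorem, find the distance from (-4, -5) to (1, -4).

√(Σ(x_i - y_i)²) = √((-4 - 1)² + (-5 - (-4))²)
= √((-5)² + (-1)²) = √(25 + 1) = √26 ≈ 5.099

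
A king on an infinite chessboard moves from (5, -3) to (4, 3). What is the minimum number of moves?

max(|x_i - y_i|) = max(|5 - 4|, |-3 - 3|) = max(1, 6) = 6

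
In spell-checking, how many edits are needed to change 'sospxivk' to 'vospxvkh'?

Let D[i][j] be the edit distance between the first i characters of 'sospxivk' and the first j characters of 'vospxvkh', with D[i][0] = i, D[0][j] = j, and D[i][j] = D[i-1][j-1] if the characters match, else 1 + min(D[i-1][j], D[i][j-1], D[i-1][j-1]). Filling the table (rows: prefixes of 'sospxivk', columns: prefixes of 'vospxvkh'):
     ε  v  o  s  p  x  v  k  h
  ε  0  1  2  3  4  5  6  7  8
  s  1  1  2  2  3  4  5  6  7
  o  2  2  1  2  3  4  5  6  7
  s  3  3  2  1  2  3  4  5  6
  p  4  4  3  2  1  2  3  4  5
  x  5  5  4  3  2  1  2  3  4
  i  6  6  5  4  3  2  2  3  4
  v  7  6  6  5  4  3  2  3  4
  k  8  7  7  6  5  4  3  2  3
The bottom-right entry gives D[8][8] = 3, so no sequence of fewer than 3 edits works. Backtracking through the table gives one optimal edit sequence (3 edits):
  sospxivk → vospxivk (sub s→v @1)
  vospxivk → vospxvk (del i @6)
  vospxvk → vospxvkh (ins h @8)
Edit distance = 3.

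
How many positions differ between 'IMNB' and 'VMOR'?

Differing positions: 1, 3, 4. Hamming distance = 3.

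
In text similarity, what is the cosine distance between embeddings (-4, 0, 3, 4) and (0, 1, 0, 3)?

With u = (-4, 0, 3, 4), v = (0, 1, 0, 3):
u·v = (-4)·0 + 0·1 + 3·0 + 4·3 = 0 + 0 + 0 + 12 = 12.
|u| = √((-4)² + 0² + 3² + 4²) = √41, |v| = √(0² + 1² + 0² + 3²) = √10, so |u||v| = √(41·10) = √410.
cos θ = (u·v)/(|u||v|) = 12/√410 ≈ 0.5926
Cosine distance = 1 - cos θ ≈ 1 - 0.5926 = 0.4074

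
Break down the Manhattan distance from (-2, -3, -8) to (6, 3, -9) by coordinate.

Σ|x_i - y_i| = |-2 - 6| + |-3 - 3| + |-8 - (-9)| = 8 + 6 + 1 = 15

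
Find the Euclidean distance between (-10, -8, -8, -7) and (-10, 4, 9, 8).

√(Σ(x_i - y_i)²) = √((-10 - (-10))² + (-8 - 4)² + (-8 - 9)² + (-7 - 8)²)
= √(0² + (-12)² + (-17)² + (-15)²) = √(0 + 144 + 289 + 225) = √658 ≈ 25.6515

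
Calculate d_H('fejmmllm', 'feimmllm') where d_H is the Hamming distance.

Differing positions: 3. Hamming distance = 1.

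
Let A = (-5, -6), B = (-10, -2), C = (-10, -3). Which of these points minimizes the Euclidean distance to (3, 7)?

Distances: d(A) ≈ 15.2643, d(B) ≈ 15.8114, d(C) ≈ 16.4012. Nearest: A = (-5, -6) with distance 15.2643.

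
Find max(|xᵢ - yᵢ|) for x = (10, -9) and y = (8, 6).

max(|x_i - y_i|) = max(|10 - 8|, |-9 - 6|) = max(2, 15) = 15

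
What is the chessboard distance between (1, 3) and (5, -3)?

max(|x_i - y_i|) = max(|1 - 5|, |3 - (-3)|) = max(4, 6) = 6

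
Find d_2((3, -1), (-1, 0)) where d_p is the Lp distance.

(Σ|x_i - y_i|^2)^(1/2) = (|3 - (-1)|^2 + |-1 - 0|^2)^(1/2)
= (4^2 + 1^2)^(1/2) = (16 + 1)^(1/2) = (17)^(1/2) ≈ 4.1231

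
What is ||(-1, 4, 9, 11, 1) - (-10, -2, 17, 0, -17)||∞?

max(|x_i - y_i|) = max(|-1 - (-10)|, |4 - (-2)|, |9 - 17|, |11 - 0|, |1 - (-17)|) = max(9, 6, 8, 11, 18) = 18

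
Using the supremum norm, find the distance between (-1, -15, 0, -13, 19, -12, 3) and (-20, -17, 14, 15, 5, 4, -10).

max(|x_i - y_i|) = max(|-1 - (-20)|, |-15 - (-17)|, |0 - 14|, |-13 - 15|, |19 - 5|, |-12 - 4|, |3 - (-10)|) = max(19, 2, 14, 28, 14, 16, 13) = 28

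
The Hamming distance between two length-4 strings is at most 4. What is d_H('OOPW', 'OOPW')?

Differing positions: none. Hamming distance = 0. The maximum possible Hamming distance for length-4 strings is 4, so d_H/4 = 0/4 = 0.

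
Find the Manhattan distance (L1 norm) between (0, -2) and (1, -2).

Σ|x_i - y_i| = |0 - 1| + |-2 - (-2)| = 1 + 0 = 1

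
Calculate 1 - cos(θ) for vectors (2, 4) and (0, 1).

With u = (2, 4), v = (0, 1):
u·v = 2·0 + 4·1 = 0 + 4 = 4.
|u| = √(2² + 4²) = √20, |v| = √(0² + 1²) = √1, so |u||v| = √(20·1) = √20.
cos θ = (u·v)/(|u||v|) = 4/√20 ≈ 0.8944
Cosine distance = 1 - cos θ ≈ 1 - 0.8944 = 0.1056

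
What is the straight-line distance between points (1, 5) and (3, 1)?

√(Σ(x_i - y_i)²) = √((1 - 3)² + (5 - 1)²)
= √((-2)² + 4²) = √(4 + 16) = √20 ≈ 4.4721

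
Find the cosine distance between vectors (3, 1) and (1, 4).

With u = (3, 1), v = (1, 4):
u·v = 3·1 + 1·4 = 3 + 4 = 7.
|u| = √(3² + 1²) = √10, |v| = √(1² + 4²) = √17, so |u||v| = √(10·17) = √170.
cos θ = (u·v)/(|u||v|) = 7/√170 ≈ 0.5369
Cosine distance = 1 - cos θ ≈ 1 - 0.5369 = 0.4631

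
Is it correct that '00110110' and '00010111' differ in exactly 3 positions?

Differing positions: 3, 8. Hamming distance = 2, so the claim that d_H = 3 is false.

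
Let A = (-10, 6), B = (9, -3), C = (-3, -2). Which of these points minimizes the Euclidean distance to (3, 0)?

Distances: d(A) ≈ 14.3178, d(B) ≈ 6.7082, d(C) ≈ 6.3246. Nearest: C = (-3, -2) with distance 6.3246.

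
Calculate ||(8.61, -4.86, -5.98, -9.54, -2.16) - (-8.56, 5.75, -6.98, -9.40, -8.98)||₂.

√(Σ(x_i - y_i)²) = √((8.61 - (-8.56))² + (-4.86 - 5.75)² + (-5.98 - (-6.98))² + (-9.54 - (-9.4))² + (-2.16 - (-8.98))²)
= √(17.17² + (-10.61)² + 1² + (-0.14)² + 6.82²) = √(294.8089 + 112.5721 + 1 + 0.0196 + 46.5124) = √454.913 ≈ 21.3287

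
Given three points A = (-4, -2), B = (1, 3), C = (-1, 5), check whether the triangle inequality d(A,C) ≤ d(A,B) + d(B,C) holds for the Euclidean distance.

d(A,B) = √(5² + 5²) = √50 ≈ 7.0711, d(B,C) = √(2² + 2²) = √8 ≈ 2.8284, d(A,C) = √(3² + 7²) = √58 ≈ 7.6158.
d(A,C) ≈ 7.6158 ≤ 7.0711 + 2.8284 = 9.8995. Triangle inequality is satisfied.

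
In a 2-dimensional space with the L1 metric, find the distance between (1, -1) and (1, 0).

Σ|x_i - y_i| = |1 - 1| + |-1 - 0| = 0 + 1 = 1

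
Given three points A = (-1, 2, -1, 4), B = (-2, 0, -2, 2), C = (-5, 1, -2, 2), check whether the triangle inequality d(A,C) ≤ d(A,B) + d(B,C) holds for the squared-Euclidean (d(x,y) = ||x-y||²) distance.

d(A,B) = 1² + 2² + 1² + 2² = 10, d(B,C) = 3² + 1² + 0² + 0² = 10, d(A,C) = 4² + 1² + 1² + 2² = 22.
d(A,C) = 22 > 10 + 10 = 20. Triangle inequality is VIOLATED. (Squared-Euclidean is not a metric — this is a counterexample.)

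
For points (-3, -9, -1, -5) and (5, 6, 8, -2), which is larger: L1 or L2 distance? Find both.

L1 = |-3 - 5| + |-9 - 6| + |-1 - 8| + |-5 - (-2)| = 8 + 15 + 9 + 3 = 35
L2 = √(8² + 15² + 9² + 3²) = √379 ≈ 19.4679
L1 ≥ L2 always (equality iff movement is along one axis); L1 > L2 here.
Ratio L1/L2 = 35/√379 ≈ 1.7978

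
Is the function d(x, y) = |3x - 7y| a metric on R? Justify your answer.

No. d fails symmetry: d(9, 7) = |3·9 - 7·7| = |-22| = 22, but d(7, 9) = |3·7 - 7·9| = |-42| = 42. Since 22 ≠ 42, d(x,y) ≠ d(y,x) in general.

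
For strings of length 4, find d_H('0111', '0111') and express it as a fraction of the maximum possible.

Differing positions: none. Hamming distance = 0. The maximum possible Hamming distance for length-4 strings is 4, so d_H/4 = 0/4 = 0.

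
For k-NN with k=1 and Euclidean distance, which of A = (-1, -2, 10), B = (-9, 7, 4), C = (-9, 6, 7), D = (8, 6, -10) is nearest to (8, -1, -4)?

Distances: d(A) ≈ 16.6733, d(B) ≈ 20.4206, d(C) ≈ 21.4243, d(D) ≈ 9.2195. Nearest: D = (8, 6, -10) with distance 9.2195.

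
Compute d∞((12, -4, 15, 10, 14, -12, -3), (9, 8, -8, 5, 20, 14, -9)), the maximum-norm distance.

max(|x_i - y_i|) = max(|12 - 9|, |-4 - 8|, |15 - (-8)|, |10 - 5|, |14 - 20|, |-12 - 14|, |-3 - (-9)|) = max(3, 12, 23, 5, 6, 26, 6) = 26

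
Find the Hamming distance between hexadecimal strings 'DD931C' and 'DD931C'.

Differing positions: none. Hamming distance = 0.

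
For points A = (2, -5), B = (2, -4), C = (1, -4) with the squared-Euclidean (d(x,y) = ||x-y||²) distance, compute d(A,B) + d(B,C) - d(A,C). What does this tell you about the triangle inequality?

d(A,B) = 0² + 1² = 1, d(B,C) = 1² + 0² = 1, d(A,C) = 1² + 1² = 2.
d(A,B) + d(B,C) - d(A,C) = 1 + 1 - 2 = 2 - 2 = 0. This is ≥ 0, so the triangle inequality holds for these points.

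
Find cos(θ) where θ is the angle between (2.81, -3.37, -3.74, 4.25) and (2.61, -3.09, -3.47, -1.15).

With u = (2.81, -3.37, -3.74, 4.25), v = (2.61, -3.09, -3.47, -1.15):
u·v = 2.81·2.61 + (-3.37)·(-3.09) + (-3.74)·(-3.47) + 4.25·(-1.15) = 7.3341 + 10.4133 + 12.9778 + (-4.8875) = 25.8377.
|u| = √(2.81² + (-3.37)² + (-3.74)² + 4.25²) = √(7.8961 + 11.3569 + 13.9876 + 18.0625) = √51.3031, |v| = √(2.61² + (-3.09)² + (-3.47)² + (-1.15)²) = √(6.8121 + 9.5481 + 12.0409 + 1.3225) = √29.7236.
cos θ = (u·v)/(|u||v|) = 25.8377/(√51.3031·√29.7236) ≈ 0.6617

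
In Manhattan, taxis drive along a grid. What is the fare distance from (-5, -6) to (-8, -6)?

Σ|x_i - y_i| = |-5 - (-8)| + |-6 - (-6)| = 3 + 0 = 3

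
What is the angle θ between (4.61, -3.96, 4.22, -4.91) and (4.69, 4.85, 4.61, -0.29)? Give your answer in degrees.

With u = (4.61, -3.96, 4.22, -4.91), v = (4.69, 4.85, 4.61, -0.29):
u·v = 4.61·4.69 + (-3.96)·4.85 + 4.22·4.61 + (-4.91)·(-0.29) = 21.6209 + (-19.206) + 19.4542 + 1.4239 = 23.293.
|u| = √(4.61² + (-3.96)² + 4.22² + (-4.91)²) = √(21.2521 + 15.6816 + 17.8084 + 24.1081) = √78.8502, |v| = √(4.69² + 4.85² + 4.61² + (-0.29)²) = √(21.9961 + 23.5225 + 21.2521 + 0.0841) = √66.8548.
cos θ = (u·v)/(|u||v|) = 23.293/(√78.8502·√66.8548) ≈ 0.320817
θ = arccos(0.320817) ≈ 71.29°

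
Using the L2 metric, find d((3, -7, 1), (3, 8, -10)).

√(Σ(x_i - y_i)²) = √((3 - 3)² + (-7 - 8)² + (1 - (-10))²)
= √(0² + (-15)² + 11²) = √(0 + 225 + 121) = √346 ≈ 18.6011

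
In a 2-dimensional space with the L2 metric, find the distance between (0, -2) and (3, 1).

(Σ|x_i - y_i|^2)^(1/2) = (|0 - 3|^2 + |-2 - 1|^2)^(1/2)
= (3^2 + 3^2)^(1/2) = (9 + 9)^(1/2) = (18)^(1/2) ≈ 4.2426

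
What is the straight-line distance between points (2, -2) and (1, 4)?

√(Σ(x_i - y_i)²) = √((2 - 1)² + (-2 - 4)²)
= √(1² + (-6)²) = √(1 + 36) = √37 ≈ 6.0828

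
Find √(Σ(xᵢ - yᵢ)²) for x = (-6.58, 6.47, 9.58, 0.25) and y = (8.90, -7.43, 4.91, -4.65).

√(Σ(x_i - y_i)²) = √((-6.58 - 8.9)² + (6.47 - (-7.43))² + (9.58 - 4.91)² + (0.25 - (-4.65))²)
= √((-15.48)² + 13.9² + 4.67² + 4.9²) = √(239.6304 + 193.21 + 21.8089 + 24.01) = √478.6593 ≈ 21.8783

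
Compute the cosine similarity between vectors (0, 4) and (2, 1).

With u = (0, 4), v = (2, 1):
u·v = 0·2 + 4·1 = 0 + 4 = 4.
|u| = √(0² + 4²) = √16, |v| = √(2² + 1²) = √5, so |u||v| = √(16·5) = √80.
cos θ = (u·v)/(|u||v|) = 4/√80 ≈ 0.4472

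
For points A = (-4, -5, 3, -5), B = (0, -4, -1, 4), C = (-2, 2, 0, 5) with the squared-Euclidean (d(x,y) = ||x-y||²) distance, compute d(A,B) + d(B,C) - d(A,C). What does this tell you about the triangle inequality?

d(A,B) = 4² + 1² + 4² + 9² = 114, d(B,C) = 2² + 6² + 1² + 1² = 42, d(A,C) = 2² + 7² + 3² + 10² = 162.
d(A,B) + d(B,C) - d(A,C) = 114 + 42 - 162 = 156 - 162 = -6. This is < 0, so the triangle inequality FAILS for these points (squared-Euclidean is not a metric).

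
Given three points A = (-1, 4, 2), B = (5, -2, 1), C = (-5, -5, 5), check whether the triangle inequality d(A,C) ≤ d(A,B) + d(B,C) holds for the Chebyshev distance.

d(A,B) = max(6, 6, 1) = 6, d(B,C) = max(10, 3, 4) = 10, d(A,C) = max(4, 9, 3) = 9.
d(A,C) = 9 ≤ 6 + 10 = 16. Triangle inequality is satisfied.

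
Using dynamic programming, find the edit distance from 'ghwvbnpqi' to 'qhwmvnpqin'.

Let D[i][j] be the edit distance between the first i characters of 'ghwvbnpqi' and the first j characters of 'qhwmvnpqin', with D[i][0] = i, D[0][j] = j, and D[i][j] = D[i-1][j-1] if the characters match, else 1 + min(D[i-1][j], D[i][j-1], D[i-1][j-1]). Filling the table (rows: prefixes of 'ghwvbnpqi', columns: prefixes of 'qhwmvnpqin'):
     ε  q  h  w  m  v  n  p  q  i  n
  ε  0  1  2  3  4  5  6  7  8  9 10
  g  1  1  2  3  4  5  6  7  8  9 10
  h  2  2  1  2  3  4  5  6  7  8  9
  w  3  3  2  1  2  3  4  5  6  7  8
  v  4  4  3  2  2  2  3  4  5  6  7
  b  5  5  4  3  3  3  3  4  5  6  7
  n  6  6  5  4  4  4  3  4  5  6  6
  p  7  7  6  5  5  5  4  3  4  5  6
  q  8  7  7  6  6  6  5  4  3  4  5
  i  9  8  8  7  7  7  6  5  4  3  4
The bottom-right entry gives D[9][10] = 4, so no sequence of fewer than 4 edits works. Backtracking through the table gives one optimal edit sequence (4 edits):
  ghwvbnpqi → qhwvbnpqi (sub g→q @1)
  qhwvbnpqi → qhwmbnpqi (sub v→m @4)
  qhwmbnpqi → qhwmvnpqi (sub b→v @5)
  qhwmvnpqi → qhwmvnpqin (ins n @10)
Edit distance = 4.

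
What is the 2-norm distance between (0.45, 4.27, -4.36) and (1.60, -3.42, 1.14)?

(Σ|x_i - y_i|^2)^(1/2) = (|0.45 - 1.6|^2 + |4.27 - (-3.42)|^2 + |-4.36 - 1.14|^2)^(1/2)
= (1.15^2 + 7.69^2 + 5.5^2)^(1/2) = (1.3225 + 59.1361 + 30.25)^(1/2) = (90.7086)^(1/2) ≈ 9.5241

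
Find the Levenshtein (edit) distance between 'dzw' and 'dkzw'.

Let D[i][j] be the edit distance between the first i characters of 'dzw' and the first j characters of 'dkzw', with D[i][0] = i, D[0][j] = j, and D[i][j] = D[i-1][j-1] if the characters match, else 1 + min(D[i-1][j], D[i][j-1], D[i-1][j-1]). Filling the table (rows: prefixes of 'dzw', columns: prefixes of 'dkzw'):
     ε  d  k  z  w
  ε  0  1  2  3  4
  d  1  0  1  2  3
  z  2  1  1  1  2
  w  3  2  2  2  1
The bottom-right entry gives D[3][4] = 1, so no sequence of fewer than 1 edit works. Backtracking through the table gives one optimal edit sequence (1 edit):
  dzw → dkzw (ins k @2)
Edit distance = 1.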